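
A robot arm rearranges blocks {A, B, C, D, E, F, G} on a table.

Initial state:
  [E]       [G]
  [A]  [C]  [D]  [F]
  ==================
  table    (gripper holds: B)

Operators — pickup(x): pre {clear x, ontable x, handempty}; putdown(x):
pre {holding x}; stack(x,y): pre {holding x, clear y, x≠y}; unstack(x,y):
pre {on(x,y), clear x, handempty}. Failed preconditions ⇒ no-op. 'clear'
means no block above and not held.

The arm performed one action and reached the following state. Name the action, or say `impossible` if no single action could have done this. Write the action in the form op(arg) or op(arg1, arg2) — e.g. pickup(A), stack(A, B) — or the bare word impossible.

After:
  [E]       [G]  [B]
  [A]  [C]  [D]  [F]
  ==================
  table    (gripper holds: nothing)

target: towers=[A/E; C; D/G; F/B] holding=-
        putdown(B) → towers=[A/E; B; C; D/G; F] holding=-
       stack(B, F) → towers=[A/E; C; D/G; F/B] holding=-  ← match
       stack(B, G) → towers=[A/E; C; D/G/B; F] holding=-
       stack(B, E) → towers=[A/E/B; C; D/G; F] holding=-
       stack(B, C) → towers=[A/E; C/B; D/G; F] holding=-

stack(B, F)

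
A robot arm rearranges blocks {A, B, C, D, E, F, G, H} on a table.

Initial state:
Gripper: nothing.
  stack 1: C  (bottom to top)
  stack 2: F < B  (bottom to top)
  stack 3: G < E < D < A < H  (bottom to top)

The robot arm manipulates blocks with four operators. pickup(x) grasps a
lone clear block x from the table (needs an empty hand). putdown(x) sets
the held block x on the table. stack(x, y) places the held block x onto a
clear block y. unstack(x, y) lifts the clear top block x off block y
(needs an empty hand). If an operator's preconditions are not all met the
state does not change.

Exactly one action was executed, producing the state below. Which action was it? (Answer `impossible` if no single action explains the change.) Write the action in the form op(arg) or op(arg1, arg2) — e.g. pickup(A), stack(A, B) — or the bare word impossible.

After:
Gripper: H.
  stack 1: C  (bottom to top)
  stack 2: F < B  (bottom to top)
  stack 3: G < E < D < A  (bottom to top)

target: towers=[C; F/B; G/E/D/A] holding=H
     unstack(H, A) → towers=[C; F/B; G/E/D/A] holding=H  ← match
     unstack(B, F) → towers=[C; F; G/E/D/A/H] holding=B
         pickup(C) → towers=[F/B; G/E/D/A/H] holding=C

unstack(H, A)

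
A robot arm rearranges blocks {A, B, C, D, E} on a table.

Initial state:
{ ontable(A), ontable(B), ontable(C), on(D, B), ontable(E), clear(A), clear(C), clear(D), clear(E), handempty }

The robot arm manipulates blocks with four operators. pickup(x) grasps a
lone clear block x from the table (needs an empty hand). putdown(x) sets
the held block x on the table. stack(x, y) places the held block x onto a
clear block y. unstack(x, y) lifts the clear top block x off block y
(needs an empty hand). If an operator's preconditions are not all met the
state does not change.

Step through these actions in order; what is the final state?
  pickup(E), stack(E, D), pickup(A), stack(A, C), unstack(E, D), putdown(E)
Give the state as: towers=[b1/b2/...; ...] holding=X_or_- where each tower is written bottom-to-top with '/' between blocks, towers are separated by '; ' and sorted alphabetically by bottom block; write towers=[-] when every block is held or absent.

step 1 (pickup(E)): towers=[A; B/D; C] holding=E
step 2 (stack(E, D)): towers=[A; B/D/E; C] holding=-
step 3 (pickup(A)): towers=[B/D/E; C] holding=A
step 4 (stack(A, C)): towers=[B/D/E; C/A] holding=-
step 5 (unstack(E, D)): towers=[B/D; C/A] holding=E
step 6 (putdown(E)): towers=[B/D; C/A; E] holding=-

towers=[B/D; C/A; E] holding=-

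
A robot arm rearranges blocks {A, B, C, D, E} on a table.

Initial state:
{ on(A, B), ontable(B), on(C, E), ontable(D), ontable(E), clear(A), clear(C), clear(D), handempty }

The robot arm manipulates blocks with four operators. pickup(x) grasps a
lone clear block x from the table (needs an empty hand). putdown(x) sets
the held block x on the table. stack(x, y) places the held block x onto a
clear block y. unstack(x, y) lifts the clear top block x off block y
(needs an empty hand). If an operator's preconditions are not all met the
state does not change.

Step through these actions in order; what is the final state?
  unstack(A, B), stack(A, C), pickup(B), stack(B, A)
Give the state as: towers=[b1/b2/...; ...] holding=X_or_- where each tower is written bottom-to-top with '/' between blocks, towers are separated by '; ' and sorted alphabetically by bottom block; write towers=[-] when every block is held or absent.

step 1 (unstack(A, B)): towers=[B; D; E/C] holding=A
step 2 (stack(A, C)): towers=[B; D; E/C/A] holding=-
step 3 (pickup(B)): towers=[D; E/C/A] holding=B
step 4 (stack(B, A)): towers=[D; E/C/A/B] holding=-

towers=[D; E/C/A/B] holding=-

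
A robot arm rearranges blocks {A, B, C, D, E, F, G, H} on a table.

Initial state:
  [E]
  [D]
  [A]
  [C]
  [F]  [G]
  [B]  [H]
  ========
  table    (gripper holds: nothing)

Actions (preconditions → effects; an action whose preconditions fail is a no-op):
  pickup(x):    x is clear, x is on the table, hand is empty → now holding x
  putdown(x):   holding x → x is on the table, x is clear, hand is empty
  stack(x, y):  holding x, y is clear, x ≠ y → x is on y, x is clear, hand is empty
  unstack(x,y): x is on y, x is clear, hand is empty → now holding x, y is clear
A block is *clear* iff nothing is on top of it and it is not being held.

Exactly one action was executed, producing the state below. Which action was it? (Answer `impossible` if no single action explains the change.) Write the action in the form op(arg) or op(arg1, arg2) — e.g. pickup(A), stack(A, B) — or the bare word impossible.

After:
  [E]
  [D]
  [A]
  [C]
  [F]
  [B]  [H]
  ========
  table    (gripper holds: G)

target: towers=[B/F/C/A/D/E; H] holding=G
     unstack(G, H) → towers=[B/F/C/A/D/E; H] holding=G  ← match
     unstack(E, D) → towers=[B/F/C/A/D; H/G] holding=E

unstack(G, H)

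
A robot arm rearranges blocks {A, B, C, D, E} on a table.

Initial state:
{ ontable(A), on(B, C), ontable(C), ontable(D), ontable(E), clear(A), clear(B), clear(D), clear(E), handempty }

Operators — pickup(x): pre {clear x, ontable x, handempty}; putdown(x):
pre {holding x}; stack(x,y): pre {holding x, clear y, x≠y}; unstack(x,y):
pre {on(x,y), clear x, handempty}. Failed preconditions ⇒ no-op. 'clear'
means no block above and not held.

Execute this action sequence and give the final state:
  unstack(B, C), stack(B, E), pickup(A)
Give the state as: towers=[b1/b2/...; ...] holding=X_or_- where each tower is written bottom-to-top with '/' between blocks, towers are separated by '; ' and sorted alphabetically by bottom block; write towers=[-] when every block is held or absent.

step 1 (unstack(B, C)): towers=[A; C; D; E] holding=B
step 2 (stack(B, E)): towers=[A; C; D; E/B] holding=-
step 3 (pickup(A)): towers=[C; D; E/B] holding=A

towers=[C; D; E/B] holding=A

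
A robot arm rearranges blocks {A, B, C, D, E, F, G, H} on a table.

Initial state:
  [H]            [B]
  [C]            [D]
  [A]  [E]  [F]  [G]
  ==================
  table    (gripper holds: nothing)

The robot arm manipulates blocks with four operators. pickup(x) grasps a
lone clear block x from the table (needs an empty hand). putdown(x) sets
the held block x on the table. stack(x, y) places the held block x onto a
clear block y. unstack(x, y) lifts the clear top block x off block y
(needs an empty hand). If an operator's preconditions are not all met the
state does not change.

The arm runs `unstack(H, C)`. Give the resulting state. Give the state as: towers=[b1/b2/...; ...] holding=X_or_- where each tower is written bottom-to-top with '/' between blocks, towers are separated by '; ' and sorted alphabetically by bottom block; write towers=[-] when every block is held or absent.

before: towers=[A/C/H; E; F; G/D/B] holding=-
pre[unstack(H, C)]: on(H,C) yes, clear(H) yes, handempty yes
all met → apply unstack(H, C)
after:  towers=[A/C; E; F; G/D/B] holding=H

towers=[A/C; E; F; G/D/B] holding=H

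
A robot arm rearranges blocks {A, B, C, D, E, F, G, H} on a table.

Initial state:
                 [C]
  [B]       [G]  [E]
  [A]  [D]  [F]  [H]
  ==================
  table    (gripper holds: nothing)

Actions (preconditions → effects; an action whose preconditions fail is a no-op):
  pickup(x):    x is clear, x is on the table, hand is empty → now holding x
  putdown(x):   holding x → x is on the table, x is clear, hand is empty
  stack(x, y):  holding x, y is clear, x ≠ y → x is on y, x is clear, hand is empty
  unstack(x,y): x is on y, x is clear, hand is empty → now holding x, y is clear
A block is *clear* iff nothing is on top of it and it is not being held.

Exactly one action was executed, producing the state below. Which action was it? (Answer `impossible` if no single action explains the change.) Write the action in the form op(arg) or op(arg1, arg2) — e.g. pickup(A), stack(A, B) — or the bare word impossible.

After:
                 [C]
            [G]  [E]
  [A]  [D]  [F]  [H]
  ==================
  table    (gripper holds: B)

unstack(B, A)

target: towers=[A; D; F/G; H/E/C] holding=B
     unstack(G, F) → towers=[A/B; D; F; H/E/C] holding=G
     unstack(B, A) → towers=[A; D; F/G; H/E/C] holding=B  ← match
         pickup(D) → towers=[A/B; F/G; H/E/C] holding=D
     unstack(C, E) → towers=[A/B; D; F/G; H/E] holding=C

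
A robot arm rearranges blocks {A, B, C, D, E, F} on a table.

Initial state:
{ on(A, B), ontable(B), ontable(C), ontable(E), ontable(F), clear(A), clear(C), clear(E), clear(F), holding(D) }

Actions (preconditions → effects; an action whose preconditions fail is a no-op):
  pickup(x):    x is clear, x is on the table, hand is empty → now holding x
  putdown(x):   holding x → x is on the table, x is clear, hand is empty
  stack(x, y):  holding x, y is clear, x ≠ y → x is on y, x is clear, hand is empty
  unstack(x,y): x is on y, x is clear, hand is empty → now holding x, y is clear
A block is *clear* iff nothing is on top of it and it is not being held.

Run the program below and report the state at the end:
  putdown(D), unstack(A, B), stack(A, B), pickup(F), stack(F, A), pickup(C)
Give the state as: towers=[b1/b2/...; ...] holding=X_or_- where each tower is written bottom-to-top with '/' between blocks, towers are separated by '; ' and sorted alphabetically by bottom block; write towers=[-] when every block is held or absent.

towers=[B/A/F; D; E] holding=C

step 1 (putdown(D)): towers=[B/A; C; D; E; F] holding=-
step 2 (unstack(A, B)): towers=[B; C; D; E; F] holding=A
step 3 (stack(A, B)): towers=[B/A; C; D; E; F] holding=-
step 4 (pickup(F)): towers=[B/A; C; D; E] holding=F
step 5 (stack(F, A)): towers=[B/A/F; C; D; E] holding=-
step 6 (pickup(C)): towers=[B/A/F; D; E] holding=C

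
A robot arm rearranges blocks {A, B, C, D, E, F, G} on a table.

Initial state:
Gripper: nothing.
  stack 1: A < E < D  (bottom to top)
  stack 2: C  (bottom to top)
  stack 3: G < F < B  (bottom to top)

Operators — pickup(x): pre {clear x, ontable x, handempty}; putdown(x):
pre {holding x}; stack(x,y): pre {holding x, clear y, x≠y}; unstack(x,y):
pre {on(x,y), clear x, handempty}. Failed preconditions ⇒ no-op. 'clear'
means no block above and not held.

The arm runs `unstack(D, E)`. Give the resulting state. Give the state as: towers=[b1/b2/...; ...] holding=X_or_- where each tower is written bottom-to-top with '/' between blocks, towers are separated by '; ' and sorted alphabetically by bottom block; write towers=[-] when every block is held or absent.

before: towers=[A/E/D; C; G/F/B] holding=-
pre[unstack(D, E)]: on(D,E) yes, clear(D) yes, handempty yes
all met → apply unstack(D, E)
after:  towers=[A/E; C; G/F/B] holding=D

towers=[A/E; C; G/F/B] holding=D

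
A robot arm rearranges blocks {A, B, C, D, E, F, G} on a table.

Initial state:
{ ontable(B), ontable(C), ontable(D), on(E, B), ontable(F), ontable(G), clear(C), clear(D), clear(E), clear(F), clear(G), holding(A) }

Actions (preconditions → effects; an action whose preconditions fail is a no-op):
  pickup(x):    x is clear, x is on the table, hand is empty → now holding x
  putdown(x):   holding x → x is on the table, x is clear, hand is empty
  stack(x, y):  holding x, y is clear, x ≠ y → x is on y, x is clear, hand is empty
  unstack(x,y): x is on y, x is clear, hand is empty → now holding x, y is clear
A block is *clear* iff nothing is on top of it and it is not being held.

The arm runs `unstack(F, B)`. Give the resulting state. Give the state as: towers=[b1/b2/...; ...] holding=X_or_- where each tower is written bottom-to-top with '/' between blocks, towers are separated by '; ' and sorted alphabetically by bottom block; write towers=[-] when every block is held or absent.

towers=[B/E; C; D; F; G] holding=A

before: towers=[B/E; C; D; F; G] holding=A
pre[unstack(F, B)]: on(F,B) ✗, clear(F) ✓, handempty ✗
on(F,B), handempty unmet → unstack(F, B) is a no-op
after:  towers=[B/E; C; D; F; G] holding=A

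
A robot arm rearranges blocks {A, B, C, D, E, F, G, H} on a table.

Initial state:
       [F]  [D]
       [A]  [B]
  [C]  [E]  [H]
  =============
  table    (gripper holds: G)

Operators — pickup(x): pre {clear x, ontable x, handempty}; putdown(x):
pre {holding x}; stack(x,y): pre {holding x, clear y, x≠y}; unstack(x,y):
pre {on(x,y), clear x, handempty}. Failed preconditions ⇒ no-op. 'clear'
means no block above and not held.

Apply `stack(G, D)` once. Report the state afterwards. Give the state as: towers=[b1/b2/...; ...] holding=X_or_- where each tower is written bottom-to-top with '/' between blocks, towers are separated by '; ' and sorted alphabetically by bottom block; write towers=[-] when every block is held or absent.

towers=[C; E/A/F; H/B/D/G] holding=-

before: towers=[C; E/A/F; H/B/D] holding=G
pre[stack(G, D)]: holding(G) yes, clear(D) yes, G≠D yes
all met → apply stack(G, D)
after:  towers=[C; E/A/F; H/B/D/G] holding=-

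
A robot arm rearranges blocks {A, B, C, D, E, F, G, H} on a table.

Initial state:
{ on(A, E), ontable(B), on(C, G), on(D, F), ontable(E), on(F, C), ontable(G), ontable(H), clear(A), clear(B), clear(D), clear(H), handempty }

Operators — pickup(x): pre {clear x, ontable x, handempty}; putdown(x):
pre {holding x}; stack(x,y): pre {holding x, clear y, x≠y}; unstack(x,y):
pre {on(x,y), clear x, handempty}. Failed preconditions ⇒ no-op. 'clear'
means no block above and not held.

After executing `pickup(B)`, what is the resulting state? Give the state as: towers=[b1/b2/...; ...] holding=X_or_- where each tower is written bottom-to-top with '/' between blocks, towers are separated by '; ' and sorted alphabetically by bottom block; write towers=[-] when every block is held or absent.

towers=[E/A; G/C/F/D; H] holding=B

before: towers=[B; E/A; G/C/F/D; H] holding=-
pre[pickup(B)]: clear(B) ok, ontable(B) ok, handempty ok
all met → apply pickup(B)
after:  towers=[E/A; G/C/F/D; H] holding=B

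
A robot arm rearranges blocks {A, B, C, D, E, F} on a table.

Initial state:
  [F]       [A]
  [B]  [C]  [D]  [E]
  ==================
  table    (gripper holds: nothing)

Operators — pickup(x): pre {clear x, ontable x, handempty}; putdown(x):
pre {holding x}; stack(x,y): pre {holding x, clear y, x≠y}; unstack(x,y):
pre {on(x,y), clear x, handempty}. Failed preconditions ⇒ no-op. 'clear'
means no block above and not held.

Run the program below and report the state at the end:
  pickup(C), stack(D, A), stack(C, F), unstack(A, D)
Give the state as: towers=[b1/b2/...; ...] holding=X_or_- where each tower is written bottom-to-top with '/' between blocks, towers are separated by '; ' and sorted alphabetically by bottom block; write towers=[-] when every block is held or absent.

step 1 (pickup(C)): towers=[B/F; D/A; E] holding=C
step 2 (stack(D, A)) [no-op]: towers=[B/F; D/A; E] holding=C
step 3 (stack(C, F)): towers=[B/F/C; D/A; E] holding=-
step 4 (unstack(A, D)): towers=[B/F/C; D; E] holding=A

towers=[B/F/C; D; E] holding=A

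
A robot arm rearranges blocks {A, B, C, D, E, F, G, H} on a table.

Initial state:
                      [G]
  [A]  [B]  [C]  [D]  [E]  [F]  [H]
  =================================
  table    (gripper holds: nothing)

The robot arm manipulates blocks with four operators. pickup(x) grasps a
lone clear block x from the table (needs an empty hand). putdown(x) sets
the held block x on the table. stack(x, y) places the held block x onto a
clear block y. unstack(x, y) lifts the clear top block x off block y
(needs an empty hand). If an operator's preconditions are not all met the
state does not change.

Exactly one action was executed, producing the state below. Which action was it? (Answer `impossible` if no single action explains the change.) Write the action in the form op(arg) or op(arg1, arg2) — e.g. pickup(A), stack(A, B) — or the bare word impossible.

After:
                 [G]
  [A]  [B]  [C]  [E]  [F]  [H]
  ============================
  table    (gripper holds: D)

target: towers=[A; B; C; E/G; F; H] holding=D
     unstack(G, E) → towers=[A; B; C; D; E; F; H] holding=G
         pickup(A) → towers=[B; C; D; E/G; F; H] holding=A
         pickup(H) → towers=[A; B; C; D; E/G; F] holding=H
         pickup(B) → towers=[A; C; D; E/G; F; H] holding=B
         pickup(F) → towers=[A; B; C; D; E/G; H] holding=F
         pickup(D) → towers=[A; B; C; E/G; F; H] holding=D  ← match
         pickup(C) → towers=[A; B; D; E/G; F; H] holding=C

pickup(D)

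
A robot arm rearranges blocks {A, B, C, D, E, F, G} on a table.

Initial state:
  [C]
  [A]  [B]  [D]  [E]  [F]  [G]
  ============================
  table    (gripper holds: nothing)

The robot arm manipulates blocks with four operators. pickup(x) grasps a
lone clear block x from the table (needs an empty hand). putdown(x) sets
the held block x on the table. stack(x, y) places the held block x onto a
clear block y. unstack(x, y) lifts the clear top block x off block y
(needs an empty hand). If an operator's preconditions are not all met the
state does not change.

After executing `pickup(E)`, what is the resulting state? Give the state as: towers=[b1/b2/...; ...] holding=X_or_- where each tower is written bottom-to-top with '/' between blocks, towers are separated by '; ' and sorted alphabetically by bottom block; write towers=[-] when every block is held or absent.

towers=[A/C; B; D; F; G] holding=E

before: towers=[A/C; B; D; E; F; G] holding=-
pre[pickup(E)]: clear(E) yes, ontable(E) yes, handempty yes
all met → apply pickup(E)
after:  towers=[A/C; B; D; F; G] holding=E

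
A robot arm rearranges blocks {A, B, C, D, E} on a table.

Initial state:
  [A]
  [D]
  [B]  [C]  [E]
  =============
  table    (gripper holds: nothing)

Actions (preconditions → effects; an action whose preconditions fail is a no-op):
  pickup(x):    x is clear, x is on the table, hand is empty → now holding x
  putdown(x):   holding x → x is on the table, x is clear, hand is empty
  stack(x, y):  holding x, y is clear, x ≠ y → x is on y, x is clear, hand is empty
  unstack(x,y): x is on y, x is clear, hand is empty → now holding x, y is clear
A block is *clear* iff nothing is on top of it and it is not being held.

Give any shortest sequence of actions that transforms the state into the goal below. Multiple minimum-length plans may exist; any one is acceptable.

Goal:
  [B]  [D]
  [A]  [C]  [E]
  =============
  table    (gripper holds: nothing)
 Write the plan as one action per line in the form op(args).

unstack(A, D)
putdown(A)
unstack(D, B)
stack(D, C)
pickup(B)
stack(B, A)

step 1 (unstack(A, D)): towers=[B/D; C; E] holding=A
step 2 (putdown(A)): towers=[A; B/D; C; E] holding=-
step 3 (unstack(D, B)): towers=[A; B; C; E] holding=D
step 4 (stack(D, C)): towers=[A; B; C/D; E] holding=-
step 5 (pickup(B)): towers=[A; C/D; E] holding=B
step 6 (stack(B, A)): towers=[A/B; C/D; E] holding=-
goal check: towers=[A/B; C/D; E] holding=- — reached (length 6, optimal by BFS)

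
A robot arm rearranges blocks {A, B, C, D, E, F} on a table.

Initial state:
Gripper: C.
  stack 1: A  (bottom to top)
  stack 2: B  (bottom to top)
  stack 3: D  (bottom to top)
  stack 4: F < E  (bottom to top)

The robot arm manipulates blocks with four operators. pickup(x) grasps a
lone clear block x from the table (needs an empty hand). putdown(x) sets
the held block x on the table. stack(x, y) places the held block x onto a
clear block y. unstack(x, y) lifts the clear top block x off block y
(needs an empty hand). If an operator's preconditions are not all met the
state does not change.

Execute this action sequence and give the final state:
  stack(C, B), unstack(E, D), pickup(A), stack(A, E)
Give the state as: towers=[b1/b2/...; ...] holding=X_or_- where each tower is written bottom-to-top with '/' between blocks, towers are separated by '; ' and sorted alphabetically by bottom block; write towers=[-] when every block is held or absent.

towers=[B/C; D; F/E/A] holding=-

step 1 (stack(C, B)): towers=[A; B/C; D; F/E] holding=-
step 2 (unstack(E, D)) [no-op]: towers=[A; B/C; D; F/E] holding=-
step 3 (pickup(A)): towers=[B/C; D; F/E] holding=A
step 4 (stack(A, E)): towers=[B/C; D; F/E/A] holding=-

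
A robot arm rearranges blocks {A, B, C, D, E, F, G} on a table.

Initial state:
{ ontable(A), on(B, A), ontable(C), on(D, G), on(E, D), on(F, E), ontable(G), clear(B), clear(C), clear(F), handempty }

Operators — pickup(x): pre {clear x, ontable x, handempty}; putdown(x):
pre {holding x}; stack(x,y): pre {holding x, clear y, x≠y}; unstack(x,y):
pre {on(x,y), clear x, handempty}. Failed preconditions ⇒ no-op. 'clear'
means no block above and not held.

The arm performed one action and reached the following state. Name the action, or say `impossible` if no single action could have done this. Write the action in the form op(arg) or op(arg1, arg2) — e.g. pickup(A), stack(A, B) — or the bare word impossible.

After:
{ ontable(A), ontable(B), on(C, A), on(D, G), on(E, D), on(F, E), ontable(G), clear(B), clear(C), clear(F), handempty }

target: towers=[A/C; B; G/D/E/F] holding=-
     unstack(B, A) → towers=[A; C; G/D/E/F] holding=B
     unstack(F, E) → towers=[A/B; C; G/D/E] holding=F
         pickup(C) → towers=[A/B; G/D/E/F] holding=C
none of the 3 applicable actions match → impossible

impossible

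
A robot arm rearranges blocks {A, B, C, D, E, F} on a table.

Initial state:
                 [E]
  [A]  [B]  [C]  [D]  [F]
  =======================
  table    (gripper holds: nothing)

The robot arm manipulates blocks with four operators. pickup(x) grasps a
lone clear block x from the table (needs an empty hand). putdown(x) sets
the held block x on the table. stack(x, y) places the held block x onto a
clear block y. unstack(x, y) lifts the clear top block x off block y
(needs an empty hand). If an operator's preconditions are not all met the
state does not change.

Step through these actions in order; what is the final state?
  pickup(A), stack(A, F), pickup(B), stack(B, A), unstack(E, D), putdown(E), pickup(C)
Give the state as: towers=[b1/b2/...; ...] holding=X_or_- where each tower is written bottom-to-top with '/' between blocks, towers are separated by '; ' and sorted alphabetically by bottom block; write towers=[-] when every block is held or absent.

step 1 (pickup(A)): towers=[B; C; D/E; F] holding=A
step 2 (stack(A, F)): towers=[B; C; D/E; F/A] holding=-
step 3 (pickup(B)): towers=[C; D/E; F/A] holding=B
step 4 (stack(B, A)): towers=[C; D/E; F/A/B] holding=-
step 5 (unstack(E, D)): towers=[C; D; F/A/B] holding=E
step 6 (putdown(E)): towers=[C; D; E; F/A/B] holding=-
step 7 (pickup(C)): towers=[D; E; F/A/B] holding=C

towers=[D; E; F/A/B] holding=C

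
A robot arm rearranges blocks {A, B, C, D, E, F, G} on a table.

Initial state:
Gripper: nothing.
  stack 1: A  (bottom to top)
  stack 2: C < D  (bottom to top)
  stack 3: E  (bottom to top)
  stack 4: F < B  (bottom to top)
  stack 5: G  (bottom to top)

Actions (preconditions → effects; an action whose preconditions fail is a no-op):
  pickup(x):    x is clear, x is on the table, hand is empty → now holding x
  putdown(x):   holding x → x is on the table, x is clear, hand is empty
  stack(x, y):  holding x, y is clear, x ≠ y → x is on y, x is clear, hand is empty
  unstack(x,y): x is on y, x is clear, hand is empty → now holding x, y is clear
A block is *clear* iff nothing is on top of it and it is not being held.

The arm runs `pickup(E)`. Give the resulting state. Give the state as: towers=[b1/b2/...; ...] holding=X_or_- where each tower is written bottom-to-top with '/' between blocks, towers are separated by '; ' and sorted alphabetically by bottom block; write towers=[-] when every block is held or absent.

before: towers=[A; C/D; E; F/B; G] holding=-
pre[pickup(E)]: clear(E) yes, ontable(E) yes, handempty yes
all met → apply pickup(E)
after:  towers=[A; C/D; F/B; G] holding=E

towers=[A; C/D; F/B; G] holding=E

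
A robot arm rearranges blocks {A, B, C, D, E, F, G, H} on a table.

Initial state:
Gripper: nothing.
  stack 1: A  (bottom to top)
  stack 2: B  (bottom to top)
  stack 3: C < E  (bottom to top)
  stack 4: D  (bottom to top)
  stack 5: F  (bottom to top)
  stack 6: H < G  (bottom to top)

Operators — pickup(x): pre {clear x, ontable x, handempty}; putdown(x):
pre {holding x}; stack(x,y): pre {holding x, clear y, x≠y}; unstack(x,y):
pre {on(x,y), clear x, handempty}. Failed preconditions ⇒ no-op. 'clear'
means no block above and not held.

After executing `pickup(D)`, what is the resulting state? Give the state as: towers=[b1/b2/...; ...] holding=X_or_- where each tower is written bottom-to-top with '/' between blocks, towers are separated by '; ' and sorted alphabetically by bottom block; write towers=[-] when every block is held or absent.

before: towers=[A; B; C/E; D; F; H/G] holding=-
pre[pickup(D)]: clear(D) ✓, ontable(D) ✓, handempty ✓
all met → apply pickup(D)
after:  towers=[A; B; C/E; F; H/G] holding=D

towers=[A; B; C/E; F; H/G] holding=D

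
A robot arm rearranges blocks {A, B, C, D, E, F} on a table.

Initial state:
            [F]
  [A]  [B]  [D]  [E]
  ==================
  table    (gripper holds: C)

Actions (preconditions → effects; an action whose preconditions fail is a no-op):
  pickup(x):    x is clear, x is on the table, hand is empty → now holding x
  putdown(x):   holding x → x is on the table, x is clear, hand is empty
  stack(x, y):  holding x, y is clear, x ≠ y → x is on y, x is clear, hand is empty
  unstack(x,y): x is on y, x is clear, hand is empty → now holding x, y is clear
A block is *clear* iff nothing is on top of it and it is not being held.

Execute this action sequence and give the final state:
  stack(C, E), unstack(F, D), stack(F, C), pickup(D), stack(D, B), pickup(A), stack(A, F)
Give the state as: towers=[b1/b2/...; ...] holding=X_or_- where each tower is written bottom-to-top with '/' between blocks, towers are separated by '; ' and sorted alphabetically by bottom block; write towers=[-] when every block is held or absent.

towers=[B/D; E/C/F/A] holding=-

step 1 (stack(C, E)): towers=[A; B; D/F; E/C] holding=-
step 2 (unstack(F, D)): towers=[A; B; D; E/C] holding=F
step 3 (stack(F, C)): towers=[A; B; D; E/C/F] holding=-
step 4 (pickup(D)): towers=[A; B; E/C/F] holding=D
step 5 (stack(D, B)): towers=[A; B/D; E/C/F] holding=-
step 6 (pickup(A)): towers=[B/D; E/C/F] holding=A
step 7 (stack(A, F)): towers=[B/D; E/C/F/A] holding=-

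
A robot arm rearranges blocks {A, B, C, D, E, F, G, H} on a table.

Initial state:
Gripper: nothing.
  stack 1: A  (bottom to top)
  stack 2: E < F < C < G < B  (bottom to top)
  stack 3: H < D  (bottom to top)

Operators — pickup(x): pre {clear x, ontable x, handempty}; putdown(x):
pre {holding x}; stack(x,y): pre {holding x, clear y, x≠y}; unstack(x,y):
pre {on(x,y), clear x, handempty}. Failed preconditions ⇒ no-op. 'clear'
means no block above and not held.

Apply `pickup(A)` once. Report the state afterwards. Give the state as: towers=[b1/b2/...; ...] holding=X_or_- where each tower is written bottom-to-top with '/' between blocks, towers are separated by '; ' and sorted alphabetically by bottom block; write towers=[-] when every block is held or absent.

before: towers=[A; E/F/C/G/B; H/D] holding=-
pre[pickup(A)]: clear(A) yes, ontable(A) yes, handempty yes
all met → apply pickup(A)
after:  towers=[E/F/C/G/B; H/D] holding=A

towers=[E/F/C/G/B; H/D] holding=A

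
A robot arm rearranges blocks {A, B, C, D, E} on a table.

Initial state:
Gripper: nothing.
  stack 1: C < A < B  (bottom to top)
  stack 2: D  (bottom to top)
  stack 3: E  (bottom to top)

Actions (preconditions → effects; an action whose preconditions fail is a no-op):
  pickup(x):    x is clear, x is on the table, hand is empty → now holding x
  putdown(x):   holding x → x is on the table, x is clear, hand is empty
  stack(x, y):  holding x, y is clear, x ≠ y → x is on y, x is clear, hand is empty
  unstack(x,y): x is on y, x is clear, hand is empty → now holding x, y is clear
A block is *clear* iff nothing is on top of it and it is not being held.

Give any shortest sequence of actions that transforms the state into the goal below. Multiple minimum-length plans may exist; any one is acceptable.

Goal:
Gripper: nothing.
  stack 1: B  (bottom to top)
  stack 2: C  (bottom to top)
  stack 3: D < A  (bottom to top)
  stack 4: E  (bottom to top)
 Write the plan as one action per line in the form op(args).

step 1 (unstack(B, A)): towers=[C/A; D; E] holding=B
step 2 (putdown(B)): towers=[B; C/A; D; E] holding=-
step 3 (unstack(A, C)): towers=[B; C; D; E] holding=A
step 4 (stack(A, D)): towers=[B; C; D/A; E] holding=-
goal check: towers=[B; C; D/A; E] holding=- — reached (length 4, optimal by BFS)

unstack(B, A)
putdown(B)
unstack(A, C)
stack(A, D)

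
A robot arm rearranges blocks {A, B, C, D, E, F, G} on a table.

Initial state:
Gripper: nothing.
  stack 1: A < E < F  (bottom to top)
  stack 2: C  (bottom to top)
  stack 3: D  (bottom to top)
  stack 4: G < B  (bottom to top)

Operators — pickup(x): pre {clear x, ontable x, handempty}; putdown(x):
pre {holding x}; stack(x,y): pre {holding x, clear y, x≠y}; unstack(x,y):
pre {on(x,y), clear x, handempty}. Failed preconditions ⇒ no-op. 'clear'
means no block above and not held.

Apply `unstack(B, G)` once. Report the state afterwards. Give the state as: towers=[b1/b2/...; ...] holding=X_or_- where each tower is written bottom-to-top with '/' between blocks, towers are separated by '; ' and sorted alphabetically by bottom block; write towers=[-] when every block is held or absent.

towers=[A/E/F; C; D; G] holding=B

before: towers=[A/E/F; C; D; G/B] holding=-
pre[unstack(B, G)]: on(B,G) ✓, clear(B) ✓, handempty ✓
all met → apply unstack(B, G)
after:  towers=[A/E/F; C; D; G] holding=B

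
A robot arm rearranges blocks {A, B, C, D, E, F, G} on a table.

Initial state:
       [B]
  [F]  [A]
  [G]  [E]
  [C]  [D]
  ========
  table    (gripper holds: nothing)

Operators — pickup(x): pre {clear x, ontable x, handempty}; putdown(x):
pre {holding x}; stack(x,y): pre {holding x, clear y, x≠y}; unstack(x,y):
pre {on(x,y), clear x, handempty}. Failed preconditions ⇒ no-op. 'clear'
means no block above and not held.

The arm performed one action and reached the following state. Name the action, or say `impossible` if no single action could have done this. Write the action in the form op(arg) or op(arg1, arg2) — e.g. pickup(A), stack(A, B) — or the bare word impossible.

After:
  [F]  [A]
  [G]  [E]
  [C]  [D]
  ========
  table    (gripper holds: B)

target: towers=[C/G/F; D/E/A] holding=B
     unstack(B, A) → towers=[C/G/F; D/E/A] holding=B  ← match
     unstack(F, G) → towers=[C/G; D/E/A/B] holding=F

unstack(B, A)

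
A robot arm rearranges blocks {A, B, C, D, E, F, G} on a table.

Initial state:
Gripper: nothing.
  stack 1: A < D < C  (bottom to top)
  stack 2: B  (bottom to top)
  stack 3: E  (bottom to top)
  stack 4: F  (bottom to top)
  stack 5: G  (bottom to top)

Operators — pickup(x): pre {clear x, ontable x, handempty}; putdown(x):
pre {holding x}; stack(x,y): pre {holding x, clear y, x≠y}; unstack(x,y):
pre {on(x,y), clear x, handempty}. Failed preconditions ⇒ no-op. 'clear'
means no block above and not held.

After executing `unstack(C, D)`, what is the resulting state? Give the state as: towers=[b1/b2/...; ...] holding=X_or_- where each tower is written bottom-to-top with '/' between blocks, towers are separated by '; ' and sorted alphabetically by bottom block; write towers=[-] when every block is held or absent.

towers=[A/D; B; E; F; G] holding=C

before: towers=[A/D/C; B; E; F; G] holding=-
pre[unstack(C, D)]: on(C,D) yes, clear(C) yes, handempty yes
all met → apply unstack(C, D)
after:  towers=[A/D; B; E; F; G] holding=C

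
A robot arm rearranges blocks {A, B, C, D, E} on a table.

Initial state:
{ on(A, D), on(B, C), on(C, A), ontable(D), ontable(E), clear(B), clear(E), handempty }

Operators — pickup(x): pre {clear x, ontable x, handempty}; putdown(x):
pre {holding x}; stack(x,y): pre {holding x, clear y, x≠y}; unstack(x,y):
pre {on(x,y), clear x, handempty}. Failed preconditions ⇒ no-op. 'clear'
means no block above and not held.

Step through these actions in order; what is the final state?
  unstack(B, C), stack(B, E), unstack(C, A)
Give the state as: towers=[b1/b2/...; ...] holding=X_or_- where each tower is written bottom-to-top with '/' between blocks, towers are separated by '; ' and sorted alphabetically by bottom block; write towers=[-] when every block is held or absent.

step 1 (unstack(B, C)): towers=[D/A/C; E] holding=B
step 2 (stack(B, E)): towers=[D/A/C; E/B] holding=-
step 3 (unstack(C, A)): towers=[D/A; E/B] holding=C

towers=[D/A; E/B] holding=C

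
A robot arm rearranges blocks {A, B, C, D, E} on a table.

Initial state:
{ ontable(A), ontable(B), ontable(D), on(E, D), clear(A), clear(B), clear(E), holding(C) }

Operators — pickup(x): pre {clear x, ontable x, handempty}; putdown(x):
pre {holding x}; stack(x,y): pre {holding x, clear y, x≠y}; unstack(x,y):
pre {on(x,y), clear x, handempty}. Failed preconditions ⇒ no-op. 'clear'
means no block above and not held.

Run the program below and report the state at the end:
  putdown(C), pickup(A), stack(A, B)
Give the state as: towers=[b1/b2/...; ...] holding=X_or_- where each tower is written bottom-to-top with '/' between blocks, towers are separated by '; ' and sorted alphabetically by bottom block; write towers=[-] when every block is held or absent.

step 1 (putdown(C)): towers=[A; B; C; D/E] holding=-
step 2 (pickup(A)): towers=[B; C; D/E] holding=A
step 3 (stack(A, B)): towers=[B/A; C; D/E] holding=-

towers=[B/A; C; D/E] holding=-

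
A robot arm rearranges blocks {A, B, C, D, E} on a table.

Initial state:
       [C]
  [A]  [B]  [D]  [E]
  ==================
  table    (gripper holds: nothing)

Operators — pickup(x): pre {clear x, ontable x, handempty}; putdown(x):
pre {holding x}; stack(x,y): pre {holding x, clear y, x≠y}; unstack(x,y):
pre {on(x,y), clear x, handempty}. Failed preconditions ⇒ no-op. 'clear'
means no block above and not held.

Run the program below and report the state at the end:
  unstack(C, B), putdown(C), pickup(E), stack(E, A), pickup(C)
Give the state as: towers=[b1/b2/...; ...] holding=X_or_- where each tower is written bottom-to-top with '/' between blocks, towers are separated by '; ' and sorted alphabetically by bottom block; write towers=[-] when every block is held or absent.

towers=[A/E; B; D] holding=C

step 1 (unstack(C, B)): towers=[A; B; D; E] holding=C
step 2 (putdown(C)): towers=[A; B; C; D; E] holding=-
step 3 (pickup(E)): towers=[A; B; C; D] holding=E
step 4 (stack(E, A)): towers=[A/E; B; C; D] holding=-
step 5 (pickup(C)): towers=[A/E; B; D] holding=C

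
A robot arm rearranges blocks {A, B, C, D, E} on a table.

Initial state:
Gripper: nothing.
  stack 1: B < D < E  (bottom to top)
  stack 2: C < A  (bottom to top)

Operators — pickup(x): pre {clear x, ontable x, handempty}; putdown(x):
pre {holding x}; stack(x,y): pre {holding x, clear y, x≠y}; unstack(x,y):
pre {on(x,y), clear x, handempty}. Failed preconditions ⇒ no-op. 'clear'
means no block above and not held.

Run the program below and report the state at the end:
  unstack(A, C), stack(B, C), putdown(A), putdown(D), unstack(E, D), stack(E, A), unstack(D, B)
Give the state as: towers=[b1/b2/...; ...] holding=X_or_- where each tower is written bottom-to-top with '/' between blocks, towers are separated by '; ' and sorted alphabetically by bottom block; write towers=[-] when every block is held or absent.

step 1 (unstack(A, C)): towers=[B/D/E; C] holding=A
step 2 (stack(B, C)) [no-op]: towers=[B/D/E; C] holding=A
step 3 (putdown(A)): towers=[A; B/D/E; C] holding=-
step 4 (putdown(D)) [no-op]: towers=[A; B/D/E; C] holding=-
step 5 (unstack(E, D)): towers=[A; B/D; C] holding=E
step 6 (stack(E, A)): towers=[A/E; B/D; C] holding=-
step 7 (unstack(D, B)): towers=[A/E; B; C] holding=D

towers=[A/E; B; C] holding=D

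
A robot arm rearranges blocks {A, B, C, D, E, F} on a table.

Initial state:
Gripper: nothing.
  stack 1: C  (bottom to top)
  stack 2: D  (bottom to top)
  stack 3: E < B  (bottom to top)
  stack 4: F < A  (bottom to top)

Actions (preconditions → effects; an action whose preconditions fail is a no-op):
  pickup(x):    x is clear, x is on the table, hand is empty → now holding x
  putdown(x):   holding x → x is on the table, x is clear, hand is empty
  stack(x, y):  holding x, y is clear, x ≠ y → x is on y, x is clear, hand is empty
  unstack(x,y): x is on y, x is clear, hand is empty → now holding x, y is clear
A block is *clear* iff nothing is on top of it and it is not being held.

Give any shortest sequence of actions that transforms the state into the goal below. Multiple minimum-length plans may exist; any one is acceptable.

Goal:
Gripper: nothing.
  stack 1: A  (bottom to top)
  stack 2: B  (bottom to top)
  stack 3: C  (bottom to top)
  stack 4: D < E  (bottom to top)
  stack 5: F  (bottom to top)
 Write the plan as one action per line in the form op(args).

unstack(B, E)
putdown(B)
unstack(A, F)
putdown(A)
pickup(E)
stack(E, D)

step 1 (unstack(B, E)): towers=[C; D; E; F/A] holding=B
step 2 (putdown(B)): towers=[B; C; D; E; F/A] holding=-
step 3 (unstack(A, F)): towers=[B; C; D; E; F] holding=A
step 4 (putdown(A)): towers=[A; B; C; D; E; F] holding=-
step 5 (pickup(E)): towers=[A; B; C; D; F] holding=E
step 6 (stack(E, D)): towers=[A; B; C; D/E; F] holding=-
goal check: towers=[A; B; C; D/E; F] holding=- — reached (length 6, optimal by BFS)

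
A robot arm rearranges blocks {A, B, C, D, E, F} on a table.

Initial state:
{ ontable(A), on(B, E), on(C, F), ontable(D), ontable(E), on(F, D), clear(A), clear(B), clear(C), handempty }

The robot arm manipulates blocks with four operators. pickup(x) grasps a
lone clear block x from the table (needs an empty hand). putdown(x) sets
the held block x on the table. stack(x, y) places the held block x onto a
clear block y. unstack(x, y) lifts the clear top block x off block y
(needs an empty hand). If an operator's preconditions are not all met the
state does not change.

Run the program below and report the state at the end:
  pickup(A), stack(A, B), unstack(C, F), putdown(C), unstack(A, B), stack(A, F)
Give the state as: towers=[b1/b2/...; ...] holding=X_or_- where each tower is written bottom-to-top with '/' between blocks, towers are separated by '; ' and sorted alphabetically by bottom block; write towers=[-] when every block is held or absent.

step 1 (pickup(A)): towers=[D/F/C; E/B] holding=A
step 2 (stack(A, B)): towers=[D/F/C; E/B/A] holding=-
step 3 (unstack(C, F)): towers=[D/F; E/B/A] holding=C
step 4 (putdown(C)): towers=[C; D/F; E/B/A] holding=-
step 5 (unstack(A, B)): towers=[C; D/F; E/B] holding=A
step 6 (stack(A, F)): towers=[C; D/F/A; E/B] holding=-

towers=[C; D/F/A; E/B] holding=-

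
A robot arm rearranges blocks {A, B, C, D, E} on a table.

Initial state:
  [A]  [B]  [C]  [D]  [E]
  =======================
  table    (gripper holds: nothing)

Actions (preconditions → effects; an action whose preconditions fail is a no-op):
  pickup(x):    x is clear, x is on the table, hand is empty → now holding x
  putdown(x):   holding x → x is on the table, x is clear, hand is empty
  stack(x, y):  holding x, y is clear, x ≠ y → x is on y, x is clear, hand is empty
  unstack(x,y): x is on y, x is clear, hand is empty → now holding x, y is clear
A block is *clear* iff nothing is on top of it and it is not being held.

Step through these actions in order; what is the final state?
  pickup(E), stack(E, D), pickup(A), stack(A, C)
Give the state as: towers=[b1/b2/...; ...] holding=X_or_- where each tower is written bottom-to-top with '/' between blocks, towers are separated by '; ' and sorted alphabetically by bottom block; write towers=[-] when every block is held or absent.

towers=[B; C/A; D/E] holding=-

step 1 (pickup(E)): towers=[A; B; C; D] holding=E
step 2 (stack(E, D)): towers=[A; B; C; D/E] holding=-
step 3 (pickup(A)): towers=[B; C; D/E] holding=A
step 4 (stack(A, C)): towers=[B; C/A; D/E] holding=-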